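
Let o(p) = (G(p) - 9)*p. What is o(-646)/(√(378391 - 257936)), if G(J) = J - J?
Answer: 5814*√120455/120455 ≈ 16.752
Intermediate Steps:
G(J) = 0
o(p) = -9*p (o(p) = (0 - 9)*p = -9*p)
o(-646)/(√(378391 - 257936)) = (-9*(-646))/(√(378391 - 257936)) = 5814/(√120455) = 5814*(√120455/120455) = 5814*√120455/120455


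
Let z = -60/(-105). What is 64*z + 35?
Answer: 501/7 ≈ 71.571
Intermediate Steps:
z = 4/7 (z = -60*(-1/105) = 4/7 ≈ 0.57143)
64*z + 35 = 64*(4/7) + 35 = 256/7 + 35 = 501/7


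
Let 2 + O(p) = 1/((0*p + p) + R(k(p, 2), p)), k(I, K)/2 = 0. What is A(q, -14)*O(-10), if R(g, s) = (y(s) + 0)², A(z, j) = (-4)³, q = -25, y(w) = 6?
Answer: 1632/13 ≈ 125.54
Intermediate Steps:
k(I, K) = 0 (k(I, K) = 2*0 = 0)
A(z, j) = -64
R(g, s) = 36 (R(g, s) = (6 + 0)² = 6² = 36)
O(p) = -2 + 1/(36 + p) (O(p) = -2 + 1/((0*p + p) + 36) = -2 + 1/((0 + p) + 36) = -2 + 1/(p + 36) = -2 + 1/(36 + p))
A(q, -14)*O(-10) = -64*(-71 - 2*(-10))/(36 - 10) = -64*(-71 + 20)/26 = -32*(-51)/13 = -64*(-51/26) = 1632/13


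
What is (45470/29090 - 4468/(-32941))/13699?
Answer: 162780139/1312711729931 ≈ 0.00012400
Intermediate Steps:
(45470/29090 - 4468/(-32941))/13699 = (45470*(1/29090) - 4468*(-1/32941))*(1/13699) = (4547/2909 + 4468/32941)*(1/13699) = (162780139/95825369)*(1/13699) = 162780139/1312711729931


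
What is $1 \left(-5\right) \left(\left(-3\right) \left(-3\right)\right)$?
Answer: $-45$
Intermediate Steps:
$1 \left(-5\right) \left(\left(-3\right) \left(-3\right)\right) = \left(-5\right) 9 = -45$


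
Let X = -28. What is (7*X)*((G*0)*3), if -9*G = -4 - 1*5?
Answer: 0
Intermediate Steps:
G = 1 (G = -(-4 - 1*5)/9 = -(-4 - 5)/9 = -⅑*(-9) = 1)
(7*X)*((G*0)*3) = (7*(-28))*((1*0)*3) = -0*3 = -196*0 = 0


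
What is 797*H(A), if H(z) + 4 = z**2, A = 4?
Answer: 9564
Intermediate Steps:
H(z) = -4 + z**2
797*H(A) = 797*(-4 + 4**2) = 797*(-4 + 16) = 797*12 = 9564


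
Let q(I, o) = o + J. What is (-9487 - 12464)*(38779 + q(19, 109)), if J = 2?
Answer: -853674390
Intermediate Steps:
q(I, o) = 2 + o (q(I, o) = o + 2 = 2 + o)
(-9487 - 12464)*(38779 + q(19, 109)) = (-9487 - 12464)*(38779 + (2 + 109)) = -21951*(38779 + 111) = -21951*38890 = -853674390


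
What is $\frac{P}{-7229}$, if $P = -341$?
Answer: $\frac{341}{7229} \approx 0.047171$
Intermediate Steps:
$\frac{P}{-7229} = - \frac{341}{-7229} = \left(-341\right) \left(- \frac{1}{7229}\right) = \frac{341}{7229}$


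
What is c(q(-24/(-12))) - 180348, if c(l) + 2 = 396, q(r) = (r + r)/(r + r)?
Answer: -179954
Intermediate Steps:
q(r) = 1 (q(r) = (2*r)/((2*r)) = (2*r)*(1/(2*r)) = 1)
c(l) = 394 (c(l) = -2 + 396 = 394)
c(q(-24/(-12))) - 180348 = 394 - 180348 = -179954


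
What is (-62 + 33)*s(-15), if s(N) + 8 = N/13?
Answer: 3451/13 ≈ 265.46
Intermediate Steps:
s(N) = -8 + N/13
(-62 + 33)*s(-15) = (-62 + 33)*(-8 + (1/13)*(-15)) = -29*(-8 - 15/13) = -29*(-119/13) = 3451/13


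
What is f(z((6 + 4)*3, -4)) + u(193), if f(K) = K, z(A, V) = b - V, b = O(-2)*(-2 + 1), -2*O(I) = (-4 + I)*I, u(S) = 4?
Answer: 14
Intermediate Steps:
O(I) = -I*(-4 + I)/2 (O(I) = -(-4 + I)*I/2 = -I*(-4 + I)/2)
b = 6 (b = ((1/2)*(-2)*(4 - 1*(-2)))*(-2 + 1) = ((1/2)*(-2)*(4 + 2))*(-1) = ((1/2)*(-2)*6)*(-1) = -6*(-1) = 6)
z(A, V) = 6 - V
f(z((6 + 4)*3, -4)) + u(193) = (6 - 1*(-4)) + 4 = (6 + 4) + 4 = 10 + 4 = 14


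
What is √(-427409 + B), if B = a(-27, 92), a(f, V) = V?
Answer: I*√427317 ≈ 653.7*I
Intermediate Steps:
B = 92
√(-427409 + B) = √(-427409 + 92) = √(-427317) = I*√427317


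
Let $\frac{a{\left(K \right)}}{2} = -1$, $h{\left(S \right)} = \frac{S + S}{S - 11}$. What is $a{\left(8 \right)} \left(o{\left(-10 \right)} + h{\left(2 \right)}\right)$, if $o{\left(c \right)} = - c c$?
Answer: $\frac{1808}{9} \approx 200.89$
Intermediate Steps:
$h{\left(S \right)} = \frac{2 S}{-11 + S}$
$o{\left(c \right)} = - c^{2}$
$a{\left(K \right)} = -2$ ($a{\left(K \right)} = 2 \left(-1\right) = -2$)
$a{\left(8 \right)} \left(o{\left(-10 \right)} + h{\left(2 \right)}\right) = - 2 \left(- \left(-10\right)^{2} + 2 \cdot 2 \frac{1}{-11 + 2}\right) = - 2 \left(\left(-1\right) 100 + 2 \cdot 2 \frac{1}{-9}\right) = - 2 \left(-100 + 2 \cdot 2 \left(- \frac{1}{9}\right)\right) = - 2 \left(-100 - \frac{4}{9}\right) = \left(-2\right) \left(- \frac{904}{9}\right) = \frac{1808}{9}$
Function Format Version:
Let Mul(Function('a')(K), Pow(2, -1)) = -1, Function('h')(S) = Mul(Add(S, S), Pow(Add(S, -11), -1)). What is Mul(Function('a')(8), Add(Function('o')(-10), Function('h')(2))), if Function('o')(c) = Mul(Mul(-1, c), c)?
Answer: Rational(1808, 9) ≈ 200.89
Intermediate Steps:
Function('h')(S) = Mul(2, S, Pow(Add(-11, S), -1)) (Function('h')(S) = Mul(Mul(2, S), Pow(Add(-11, S), -1)) = Mul(2, S, Pow(Add(-11, S), -1)))
Function('o')(c) = Mul(-1, Pow(c, 2))
Function('a')(K) = -2 (Function('a')(K) = Mul(2, -1) = -2)
Mul(Function('a')(8), Add(Function('o')(-10), Function('h')(2))) = Mul(-2, Add(Mul(-1, Pow(-10, 2)), Mul(2, 2, Pow(Add(-11, 2), -1)))) = Mul(-2, Add(Mul(-1, 100), Mul(2, 2, Pow(-9, -1)))) = Mul(-2, Add(-100, Mul(2, 2, Rational(-1, 9)))) = Mul(-2, Add(-100, Rational(-4, 9))) = Mul(-2, Rational(-904, 9)) = Rational(1808, 9)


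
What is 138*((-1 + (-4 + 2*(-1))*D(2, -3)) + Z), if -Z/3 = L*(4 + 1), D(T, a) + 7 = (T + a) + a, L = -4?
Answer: 17250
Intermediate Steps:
D(T, a) = -7 + T + 2*a (D(T, a) = -7 + ((T + a) + a) = -7 + (T + 2*a) = -7 + T + 2*a)
Z = 60 (Z = -(-12)*(4 + 1) = -(-12)*5 = -3*(-20) = 60)
138*((-1 + (-4 + 2*(-1))*D(2, -3)) + Z) = 138*((-1 + (-4 + 2*(-1))*(-7 + 2 + 2*(-3))) + 60) = 138*((-1 + (-4 - 2)*(-7 + 2 - 6)) + 60) = 138*((-1 - 6*(-11)) + 60) = 138*((-1 + 66) + 60) = 138*(65 + 60) = 138*125 = 17250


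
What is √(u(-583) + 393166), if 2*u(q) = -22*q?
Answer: √399579 ≈ 632.12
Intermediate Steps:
u(q) = -11*q (u(q) = (-22*q)/2 = -11*q)
√(u(-583) + 393166) = √(-11*(-583) + 393166) = √(6413 + 393166) = √399579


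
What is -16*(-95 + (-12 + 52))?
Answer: 880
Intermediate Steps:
-16*(-95 + (-12 + 52)) = -16*(-95 + 40) = -16*(-55) = 880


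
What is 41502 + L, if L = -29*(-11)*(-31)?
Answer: 31613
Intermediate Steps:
L = -9889 (L = 319*(-31) = -9889)
41502 + L = 41502 - 9889 = 31613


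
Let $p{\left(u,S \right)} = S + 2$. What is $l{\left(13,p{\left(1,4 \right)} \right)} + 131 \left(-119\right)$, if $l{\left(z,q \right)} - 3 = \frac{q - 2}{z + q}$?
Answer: $- \frac{296130}{19} \approx -15586.0$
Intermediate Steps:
$p{\left(u,S \right)} = 2 + S$
$l{\left(z,q \right)} = 3 + \frac{-2 + q}{q + z}$ ($l{\left(z,q \right)} = 3 + \frac{q - 2}{z + q} = 3 + \frac{-2 + q}{q + z}$)
$l{\left(13,p{\left(1,4 \right)} \right)} + 131 \left(-119\right) = \frac{-2 + 3 \cdot 13 + 4 \left(2 + 4\right)}{\left(2 + 4\right) + 13} + 131 \left(-119\right) = \frac{-2 + 39 + 4 \cdot 6}{6 + 13} - 15589 = \frac{-2 + 39 + 24}{19} - 15589 = \frac{1}{19} \cdot 61 - 15589 = \frac{61}{19} - 15589 = - \frac{296130}{19}$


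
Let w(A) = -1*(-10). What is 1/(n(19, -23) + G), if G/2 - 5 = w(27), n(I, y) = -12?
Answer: 1/18 ≈ 0.055556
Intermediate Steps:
w(A) = 10
G = 30 (G = 10 + 2*10 = 10 + 20 = 30)
1/(n(19, -23) + G) = 1/(-12 + 30) = 1/18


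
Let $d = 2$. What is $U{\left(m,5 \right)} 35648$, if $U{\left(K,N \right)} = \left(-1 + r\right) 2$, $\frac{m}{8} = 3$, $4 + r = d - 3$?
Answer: $-427776$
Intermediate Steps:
$r = -5$ ($r = -4 + \left(2 - 3\right) = -4 - 1 = -5$)
$m = 24$ ($m = 8 \cdot 3 = 24$)
$U{\left(K,N \right)} = -12$ ($U{\left(K,N \right)} = \left(-1 - 5\right) 2 = \left(-6\right) 2 = -12$)
$U{\left(m,5 \right)} 35648 = \left(-12\right) 35648 = -427776$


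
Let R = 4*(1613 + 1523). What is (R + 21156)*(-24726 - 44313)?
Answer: -2326614300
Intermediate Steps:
R = 12544 (R = 4*3136 = 12544)
(R + 21156)*(-24726 - 44313) = (12544 + 21156)*(-24726 - 44313) = 33700*(-69039) = -2326614300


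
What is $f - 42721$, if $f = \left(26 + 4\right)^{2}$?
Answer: $-41821$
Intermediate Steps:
$f = 900$ ($f = 30^{2} = 900$)
$f - 42721 = 900 - 42721 = -41821$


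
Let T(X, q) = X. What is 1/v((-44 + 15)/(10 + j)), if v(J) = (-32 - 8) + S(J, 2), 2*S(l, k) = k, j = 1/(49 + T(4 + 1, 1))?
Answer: -1/39 ≈ -0.025641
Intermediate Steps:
j = 1/54 (j = 1/(49 + (4 + 1)) = 1/(49 + 5) = 1/54 ≈ 0.018519)
S(l, k) = k/2
v(J) = -39 (v(J) = (-32 - 8) + (½)*2 = -40 + 1 = -39)
1/v((-44 + 15)/(10 + j)) = 1/(-39) = -1/39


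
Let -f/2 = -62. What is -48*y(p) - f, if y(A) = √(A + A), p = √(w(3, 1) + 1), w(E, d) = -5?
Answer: -124 - 48*√2*(1 + I) ≈ -191.88 - 67.882*I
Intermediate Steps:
f = 124 (f = -2*(-62) = 124)
p = 2*I (p = √(-5 + 1) = √(-4) = 2*I ≈ 2.0*I)
y(A) = √2*√A (y(A) = √(2*A) = √2*√A)
-48*y(p) - f = -48*√2*√(2*I) - 1*124 = -48*√2*(1 + I) - 124 = -124 - 48*√2*(1 + I)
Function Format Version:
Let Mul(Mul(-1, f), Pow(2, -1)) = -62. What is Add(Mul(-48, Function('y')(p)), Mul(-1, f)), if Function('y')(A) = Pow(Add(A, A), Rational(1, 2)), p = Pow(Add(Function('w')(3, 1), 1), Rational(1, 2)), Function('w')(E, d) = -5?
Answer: Add(-124, Mul(-48, Pow(2, Rational(1, 2)), Add(1, I))) ≈ Add(-191.88, Mul(-67.882, I))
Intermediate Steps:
f = 124 (f = Mul(-2, -62) = 124)
p = Mul(2, I) (p = Pow(Add(-5, 1), Rational(1, 2)) = Pow(-4, Rational(1, 2)) = Mul(2, I) ≈ Mul(2.0000, I))
Function('y')(A) = Mul(Pow(2, Rational(1, 2)), Pow(A, Rational(1, 2))) (Function('y')(A) = Pow(Mul(2, A), Rational(1, 2)) = Mul(Pow(2, Rational(1, 2)), Pow(A, Rational(1, 2))))
Add(Mul(-48, Function('y')(p)), Mul(-1, f)) = Add(Mul(-48, Mul(Pow(2, Rational(1, 2)), Pow(Mul(2, I), Rational(1, 2)))), Mul(-1, 124)) = Add(Mul(-48, Mul(Pow(2, Rational(1, 2)), Add(1, I))), -124) = Add(Mul(-48, Pow(2, Rational(1, 2)), Add(1, I)), -124) = Add(-124, Mul(-48, Pow(2, Rational(1, 2)), Add(1, I)))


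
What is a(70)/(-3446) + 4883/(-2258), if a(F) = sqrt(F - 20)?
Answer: -4883/2258 - 5*sqrt(2)/3446 ≈ -2.1646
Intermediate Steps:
a(F) = sqrt(-20 + F)
a(70)/(-3446) + 4883/(-2258) = sqrt(-20 + 70)/(-3446) + 4883/(-2258) = sqrt(50)*(-1/3446) + 4883*(-1/2258) = (5*sqrt(2))*(-1/3446) - 4883/2258 = -5*sqrt(2)/3446 - 4883/2258 = -4883/2258 - 5*sqrt(2)/3446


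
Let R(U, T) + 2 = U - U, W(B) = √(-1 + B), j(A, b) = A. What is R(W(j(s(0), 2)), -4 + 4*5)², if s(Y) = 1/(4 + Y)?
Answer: 4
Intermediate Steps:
R(U, T) = -2 (R(U, T) = -2 + (U - U) = -2 + 0 = -2)
R(W(j(s(0), 2)), -4 + 4*5)² = (-2)² = 4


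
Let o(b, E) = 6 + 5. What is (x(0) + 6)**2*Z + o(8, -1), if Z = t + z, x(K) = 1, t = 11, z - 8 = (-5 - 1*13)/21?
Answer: 900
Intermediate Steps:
o(b, E) = 11
z = 50/7 (z = 8 + (-5 - 1*13)/21 = 8 + (-5 - 13)*(1/21) = 8 - 18*1/21 = 8 - 6/7 = 50/7 ≈ 7.1429)
Z = 127/7 (Z = 11 + 50/7 = 127/7 ≈ 18.143)
(x(0) + 6)**2*Z + o(8, -1) = (1 + 6)**2*(127/7) + 11 = 7**2*(127/7) + 11 = 49*(127/7) + 11 = 889 + 11 = 900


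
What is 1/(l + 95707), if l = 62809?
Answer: 1/158516 ≈ 6.3085e-6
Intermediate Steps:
1/(l + 95707) = 1/(62809 + 95707) = 1/158516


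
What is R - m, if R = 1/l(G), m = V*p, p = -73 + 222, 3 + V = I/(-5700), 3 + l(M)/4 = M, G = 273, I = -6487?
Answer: 28464161/102600 ≈ 277.43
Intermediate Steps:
l(M) = -12 + 4*M
V = -10613/5700 (V = -3 - 6487/(-5700) = -3 - 6487*(-1/5700) = -3 + 6487/5700 = -10613/5700 ≈ -1.8619)
p = 149
m = -1581337/5700 (m = -10613/5700*149 = -1581337/5700 ≈ -277.43)
R = 1/1080 (R = 1/(-12 + 4*273) = 1/(-12 + 1092) = 1/1080 ≈ 0.00092593)
R - m = 1/1080 - 1*(-1581337/5700) = 1/1080 + 1581337/5700 = 28464161/102600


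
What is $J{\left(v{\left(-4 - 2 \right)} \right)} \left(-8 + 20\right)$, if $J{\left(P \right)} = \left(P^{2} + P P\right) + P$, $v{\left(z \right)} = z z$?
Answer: $31536$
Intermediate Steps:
$v{\left(z \right)} = z^{2}$
$J{\left(P \right)} = P + 2 P^{2}$ ($J{\left(P \right)} = \left(P^{2} + P^{2}\right) + P = 2 P^{2} + P = P + 2 P^{2}$)
$J{\left(v{\left(-4 - 2 \right)} \right)} \left(-8 + 20\right) = \left(-4 - 2\right)^{2} \left(1 + 2 \left(-4 - 2\right)^{2}\right) \left(-8 + 20\right) = \left(-4 - 2\right)^{2} \left(1 + 2 \left(-4 - 2\right)^{2}\right) 12 = \left(-6\right)^{2} \left(1 + 2 \left(-6\right)^{2}\right) 12 = 36 \left(1 + 2 \cdot 36\right) 12 = 36 \left(1 + 72\right) 12 = 36 \cdot 73 \cdot 12 = 2628 \cdot 12 = 31536$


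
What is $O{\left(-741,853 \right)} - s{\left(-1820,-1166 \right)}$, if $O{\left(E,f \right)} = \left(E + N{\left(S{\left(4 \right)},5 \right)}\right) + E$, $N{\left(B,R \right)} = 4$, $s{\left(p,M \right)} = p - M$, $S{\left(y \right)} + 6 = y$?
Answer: $-824$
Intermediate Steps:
$S{\left(y \right)} = -6 + y$
$O{\left(E,f \right)} = 4 + 2 E$ ($O{\left(E,f \right)} = \left(E + 4\right) + E = \left(4 + E\right) + E = 4 + 2 E$)
$O{\left(-741,853 \right)} - s{\left(-1820,-1166 \right)} = \left(4 + 2 \left(-741\right)\right) - \left(-1820 - -1166\right) = \left(4 - 1482\right) - \left(-1820 + 1166\right) = -1478 - -654 = -1478 + 654 = -824$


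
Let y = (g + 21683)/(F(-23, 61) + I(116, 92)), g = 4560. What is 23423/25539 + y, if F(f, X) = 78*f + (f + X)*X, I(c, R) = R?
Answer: 97806935/2247432 ≈ 43.519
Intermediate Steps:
F(f, X) = 78*f + X*(X + f) (F(f, X) = 78*f + (X + f)*X = 78*f + X*(X + f))
y = 3749/88 (y = (4560 + 21683)/((61**2 + 78*(-23) + 61*(-23)) + 92) = 26243/((3721 - 1794 - 1403) + 92) = 26243/(524 + 92) = 26243/616 = 26243*(1/616) = 3749/88 ≈ 42.602)
23423/25539 + y = 23423/25539 + 3749/88 = 97806935/2247432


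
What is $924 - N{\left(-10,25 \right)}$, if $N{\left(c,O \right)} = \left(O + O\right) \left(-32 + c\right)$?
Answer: $3024$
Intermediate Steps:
$N{\left(c,O \right)} = 2 O \left(-32 + c\right)$
$924 - N{\left(-10,25 \right)} = 924 - 2 \cdot 25 \left(-32 - 10\right) = 924 - 2 \cdot 25 \left(-42\right) = 924 - -2100 = 924 + 2100 = 3024$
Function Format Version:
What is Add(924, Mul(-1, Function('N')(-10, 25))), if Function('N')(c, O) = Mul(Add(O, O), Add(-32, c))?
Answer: 3024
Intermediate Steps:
Function('N')(c, O) = Mul(2, O, Add(-32, c)) (Function('N')(c, O) = Mul(Mul(2, O), Add(-32, c)) = Mul(2, O, Add(-32, c)))
Add(924, Mul(-1, Function('N')(-10, 25))) = Add(924, Mul(-1, Mul(2, 25, Add(-32, -10)))) = Add(924, Mul(-1, Mul(2, 25, -42))) = Add(924, Mul(-1, -2100)) = Add(924, 2100) = 3024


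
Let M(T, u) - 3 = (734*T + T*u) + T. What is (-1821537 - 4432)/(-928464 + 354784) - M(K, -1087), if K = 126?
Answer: 25443960289/573680 ≈ 44352.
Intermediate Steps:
M(T, u) = 3 + 735*T + T*u (M(T, u) = 3 + ((734*T + T*u) + T) = 3 + (735*T + T*u) = 3 + 735*T + T*u)
(-1821537 - 4432)/(-928464 + 354784) - M(K, -1087) = (-1821537 - 4432)/(-928464 + 354784) - (3 + 735*126 + 126*(-1087)) = -1825969/(-573680) - (3 + 92610 - 136962) = -1825969*(-1/573680) - 1*(-44349) = 1825969/573680 + 44349 = 25443960289/573680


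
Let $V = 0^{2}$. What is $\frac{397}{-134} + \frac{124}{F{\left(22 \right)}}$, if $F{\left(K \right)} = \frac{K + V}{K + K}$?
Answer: $\frac{32835}{134} \approx 245.04$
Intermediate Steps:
$V = 0$
$F{\left(K \right)} = \frac{1}{2}$ ($F{\left(K \right)} = \frac{K + 0}{K + K} = \frac{K}{2 K} = K \frac{1}{2 K} = \frac{1}{2}$)
$\frac{397}{-134} + \frac{124}{F{\left(22 \right)}} = \frac{397}{-134} + 124 \frac{1}{\frac{1}{2}} = 397 \left(- \frac{1}{134}\right) + 124 \cdot 2 = - \frac{397}{134} + 248 = \frac{32835}{134}$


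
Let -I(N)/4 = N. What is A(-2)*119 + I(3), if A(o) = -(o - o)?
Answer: -12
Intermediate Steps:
A(o) = 0 (A(o) = -1*0 = 0)
I(N) = -4*N
A(-2)*119 + I(3) = 0*119 - 4*3 = 0 - 12 = -12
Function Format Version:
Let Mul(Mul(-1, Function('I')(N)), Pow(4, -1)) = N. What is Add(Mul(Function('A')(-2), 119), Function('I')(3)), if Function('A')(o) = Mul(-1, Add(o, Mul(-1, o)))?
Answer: -12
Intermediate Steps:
Function('A')(o) = 0 (Function('A')(o) = Mul(-1, 0) = 0)
Function('I')(N) = Mul(-4, N)
Add(Mul(Function('A')(-2), 119), Function('I')(3)) = Add(Mul(0, 119), Mul(-4, 3)) = Add(0, -12) = -12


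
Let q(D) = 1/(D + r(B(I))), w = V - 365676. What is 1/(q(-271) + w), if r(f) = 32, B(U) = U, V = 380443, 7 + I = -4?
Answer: 239/3529312 ≈ 6.7719e-5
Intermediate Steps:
I = -11 (I = -7 - 4 = -11)
w = 14767 (w = 380443 - 365676 = 14767)
q(D) = 1/(32 + D) (q(D) = 1/(D + 32) = 1/(32 + D))
1/(q(-271) + w) = 1/(1/(32 - 271) + 14767) = 1/(1/(-239) + 14767) = 1/(-1/239 + 14767) = 1/(3529312/239) = 239/3529312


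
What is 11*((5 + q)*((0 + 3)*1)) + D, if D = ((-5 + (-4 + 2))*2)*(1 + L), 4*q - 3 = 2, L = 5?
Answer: 489/4 ≈ 122.25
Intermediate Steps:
q = 5/4 (q = ¾ + (¼)*2 = ¾ + ½ = 5/4 ≈ 1.2500)
D = -84 (D = ((-5 + (-4 + 2))*2)*(1 + 5) = ((-5 - 2)*2)*6 = -7*2*6 = -14*6 = -84)
11*((5 + q)*((0 + 3)*1)) + D = 11*((5 + 5/4)*((0 + 3)*1)) - 84 = 11*(25*(3*1)/4) - 84 = 11*((25/4)*3) - 84 = 11*(75/4) - 84 = 825/4 - 84 = 489/4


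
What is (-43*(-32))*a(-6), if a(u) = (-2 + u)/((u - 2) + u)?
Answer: 5504/7 ≈ 786.29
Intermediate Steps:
a(u) = (-2 + u)/(-2 + 2*u) (a(u) = (-2 + u)/((-2 + u) + u) = (-2 + u)/(-2 + 2*u))
(-43*(-32))*a(-6) = (-43*(-32))*((-2 - 6)/(2*(-1 - 6))) = 1376*((½)*(-8)/(-7)) = 1376*((½)*(-⅐)*(-8)) = 1376*(4/7) = 5504/7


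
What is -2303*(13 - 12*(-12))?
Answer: -361571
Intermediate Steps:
-2303*(13 - 12*(-12)) = -2303*(13 + 144) = -2303*157 = -361571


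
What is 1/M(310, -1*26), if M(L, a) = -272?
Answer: -1/272 ≈ -0.0036765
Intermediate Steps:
1/M(310, -1*26) = 1/(-272) = -1/272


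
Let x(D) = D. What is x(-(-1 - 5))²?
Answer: 36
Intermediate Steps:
x(-(-1 - 5))² = (-(-1 - 5))² = (-1*(-6))² = 6² = 36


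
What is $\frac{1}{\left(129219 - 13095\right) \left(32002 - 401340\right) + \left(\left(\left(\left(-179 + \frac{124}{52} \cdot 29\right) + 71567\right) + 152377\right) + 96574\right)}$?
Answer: $- \frac{13}{557552911550} \approx -2.3316 \cdot 10^{-11}$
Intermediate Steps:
$\frac{1}{\left(129219 - 13095\right) \left(32002 - 401340\right) + \left(\left(\left(\left(-179 + \frac{124}{52} \cdot 29\right) + 71567\right) + 152377\right) + 96574\right)} = \frac{1}{116124 \left(-369338\right) + \left(\left(\left(\left(-179 + 124 \cdot \frac{1}{52} \cdot 29\right) + 71567\right) + 152377\right) + 96574\right)} = \frac{1}{-42889005912 + \left(\left(\left(\left(-179 + \frac{31}{13} \cdot 29\right) + 71567\right) + 152377\right) + 96574\right)} = \frac{1}{-42889005912 + \left(\left(\left(\left(-179 + \frac{899}{13}\right) + 71567\right) + 152377\right) + 96574\right)} = \frac{1}{-42889005912 + \left(\left(\left(- \frac{1428}{13} + 71567\right) + 152377\right) + 96574\right)} = \frac{1}{-42889005912 + \left(\left(\frac{928943}{13} + 152377\right) + 96574\right)} = \frac{1}{-42889005912 + \left(\frac{2909844}{13} + 96574\right)} = \frac{1}{-42889005912 + \frac{4165306}{13}} = \frac{1}{- \frac{557552911550}{13}} = - \frac{13}{557552911550}$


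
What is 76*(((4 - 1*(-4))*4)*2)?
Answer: 4864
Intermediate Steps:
76*(((4 - 1*(-4))*4)*2) = 76*(((4 + 4)*4)*2) = 76*((8*4)*2) = 76*(32*2) = 76*64 = 4864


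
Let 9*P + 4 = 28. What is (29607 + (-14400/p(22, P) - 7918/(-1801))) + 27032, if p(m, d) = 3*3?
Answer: 99133157/1801 ≈ 55043.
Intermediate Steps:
P = 8/3 (P = -4/9 + (1/9)*28 = -4/9 + 28/9 = 8/3 ≈ 2.6667)
p(m, d) = 9
(29607 + (-14400/p(22, P) - 7918/(-1801))) + 27032 = (29607 + (-14400/9 - 7918/(-1801))) + 27032 = (29607 + (-14400*1/9 - 7918*(-1/1801))) + 27032 = (29607 + (-1600 + 7918/1801)) + 27032 = (29607 - 2873682/1801) + 27032 = 50448525/1801 + 27032 = 99133157/1801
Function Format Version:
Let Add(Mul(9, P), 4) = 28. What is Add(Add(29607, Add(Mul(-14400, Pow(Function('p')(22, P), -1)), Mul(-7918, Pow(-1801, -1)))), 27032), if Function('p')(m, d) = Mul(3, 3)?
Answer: Rational(99133157, 1801) ≈ 55043.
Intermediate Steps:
P = Rational(8, 3) (P = Add(Rational(-4, 9), Mul(Rational(1, 9), 28)) = Add(Rational(-4, 9), Rational(28, 9)) = Rational(8, 3) ≈ 2.6667)
Function('p')(m, d) = 9
Add(Add(29607, Add(Mul(-14400, Pow(Function('p')(22, P), -1)), Mul(-7918, Pow(-1801, -1)))), 27032) = Add(Add(29607, Add(Mul(-14400, Pow(9, -1)), Mul(-7918, Pow(-1801, -1)))), 27032) = Add(Add(29607, Add(Mul(-14400, Rational(1, 9)), Mul(-7918, Rational(-1, 1801)))), 27032) = Add(Add(29607, Add(-1600, Rational(7918, 1801))), 27032) = Add(Add(29607, Rational(-2873682, 1801)), 27032) = Add(Rational(50448525, 1801), 27032) = Rational(99133157, 1801)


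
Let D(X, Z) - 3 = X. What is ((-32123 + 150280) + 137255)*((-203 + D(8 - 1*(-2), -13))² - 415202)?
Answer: -96827200024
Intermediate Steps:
D(X, Z) = 3 + X
((-32123 + 150280) + 137255)*((-203 + D(8 - 1*(-2), -13))² - 415202) = ((-32123 + 150280) + 137255)*((-203 + (3 + (8 - 1*(-2))))² - 415202) = (118157 + 137255)*((-203 + (3 + (8 + 2)))² - 415202) = 255412*((-203 + (3 + 10))² - 415202) = 255412*((-203 + 13)² - 415202) = 255412*((-190)² - 415202) = 255412*(36100 - 415202) = 255412*(-379102) = -96827200024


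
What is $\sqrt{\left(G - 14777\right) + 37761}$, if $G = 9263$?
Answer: $3 \sqrt{3583} \approx 179.57$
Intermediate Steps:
$\sqrt{\left(G - 14777\right) + 37761} = \sqrt{\left(9263 - 14777\right) + 37761} = \sqrt{-5514 + 37761} = \sqrt{32247} = 3 \sqrt{3583}$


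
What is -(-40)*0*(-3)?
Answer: 0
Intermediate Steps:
-(-40)*0*(-3) = -20*0*(-3) = 0*(-3) = 0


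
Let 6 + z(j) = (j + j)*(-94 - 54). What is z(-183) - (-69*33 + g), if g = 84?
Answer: 56355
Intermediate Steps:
z(j) = -6 - 296*j (z(j) = -6 + (j + j)*(-94 - 54) = -6 + (2*j)*(-148) = -6 - 296*j)
z(-183) - (-69*33 + g) = (-6 - 296*(-183)) - (-69*33 + 84) = (-6 + 54168) - (-2277 + 84) = 54162 - 1*(-2193) = 54162 + 2193 = 56355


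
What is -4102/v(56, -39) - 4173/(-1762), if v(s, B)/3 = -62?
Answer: 4001951/163866 ≈ 24.422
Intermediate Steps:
v(s, B) = -186 (v(s, B) = 3*(-62) = -186)
-4102/v(56, -39) - 4173/(-1762) = -4102/(-186) - 4173/(-1762) = -4102*(-1/186) - 4173*(-1/1762) = 2051/93 + 4173/1762 = 4001951/163866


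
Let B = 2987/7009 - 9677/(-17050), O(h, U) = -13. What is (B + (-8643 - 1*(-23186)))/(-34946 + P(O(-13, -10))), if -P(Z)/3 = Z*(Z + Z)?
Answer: -1738057427793/4297344062000 ≈ -0.40445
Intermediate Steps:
B = 118754443/119503450 (B = 2987*(1/7009) - 9677*(-1/17050) = 2987/7009 + 9677/17050 = 118754443/119503450 ≈ 0.99373)
P(Z) = -6*Z² (P(Z) = -3*Z*(Z + Z) = -3*Z*2*Z = -6*Z²)
(B + (-8643 - 1*(-23186)))/(-34946 + P(O(-13, -10))) = (118754443/119503450 + (-8643 - 1*(-23186)))/(-34946 - 6*(-13)²) = (118754443/119503450 + (-8643 + 23186))/(-34946 - 6*169) = (118754443/119503450 + 14543)/(-34946 - 1014) = (1738057427793/119503450)/(-35960) = (1738057427793/119503450)*(-1/35960) = -1738057427793/4297344062000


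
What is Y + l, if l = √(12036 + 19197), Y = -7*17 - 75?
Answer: -194 + √31233 ≈ -17.271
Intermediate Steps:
Y = -194 (Y = -119 - 75 = -194)
l = √31233 ≈ 176.73
Y + l = -194 + √31233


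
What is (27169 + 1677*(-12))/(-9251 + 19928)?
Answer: 7045/10677 ≈ 0.65983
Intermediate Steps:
(27169 + 1677*(-12))/(-9251 + 19928) = (27169 - 20124)/10677 = 7045*(1/10677) = 7045/10677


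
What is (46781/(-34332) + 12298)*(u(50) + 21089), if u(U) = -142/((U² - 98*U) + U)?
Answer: 348705914445771/1344670 ≈ 2.5932e+8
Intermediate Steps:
u(U) = -142/(U² - 97*U)
(46781/(-34332) + 12298)*(u(50) + 21089) = (46781/(-34332) + 12298)*(-142/(50*(-97 + 50)) + 21089) = (46781*(-1/34332) + 12298)*(-142*1/50/(-47) + 21089) = (-46781/34332 + 12298)*(-142*1/50*(-1/47) + 21089) = 422168155*(71/1175 + 21089)/34332 = (422168155/34332)*(24779646/1175) = 348705914445771/1344670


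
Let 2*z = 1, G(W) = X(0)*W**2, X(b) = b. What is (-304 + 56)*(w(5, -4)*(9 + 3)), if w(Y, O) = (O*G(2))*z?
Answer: 0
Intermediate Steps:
G(W) = 0 (G(W) = 0*W**2 = 0)
z = 1/2 (z = (1/2)*1 = 1/2 ≈ 0.50000)
w(Y, O) = 0 (w(Y, O) = (O*0)*(1/2) = 0*(1/2) = 0)
(-304 + 56)*(w(5, -4)*(9 + 3)) = (-304 + 56)*(0*(9 + 3)) = -0*12 = -248*0 = 0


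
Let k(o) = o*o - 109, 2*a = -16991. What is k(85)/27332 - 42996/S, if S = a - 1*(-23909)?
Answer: -532742103/210640891 ≈ -2.5291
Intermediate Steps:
a = -16991/2 (a = (½)*(-16991) = -16991/2 ≈ -8495.5)
k(o) = -109 + o² (k(o) = o² - 109 = -109 + o²)
S = 30827/2 (S = -16991/2 - 1*(-23909) = -16991/2 + 23909 = 30827/2 ≈ 15414.)
k(85)/27332 - 42996/S = (-109 + 85²)/27332 - 42996/30827/2 = (-109 + 7225)*(1/27332) - 42996*2/30827 = 7116*(1/27332) - 85992/30827 = 1779/6833 - 85992/30827 = -532742103/210640891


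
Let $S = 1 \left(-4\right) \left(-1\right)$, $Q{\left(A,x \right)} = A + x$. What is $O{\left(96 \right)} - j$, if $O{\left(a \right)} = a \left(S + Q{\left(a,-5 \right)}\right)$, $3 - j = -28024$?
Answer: $-18907$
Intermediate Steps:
$j = 28027$ ($j = 3 - -28024 = 3 + 28024 = 28027$)
$S = 4$ ($S = \left(-4\right) \left(-1\right) = 4$)
$O{\left(a \right)} = a \left(-1 + a\right)$ ($O{\left(a \right)} = a \left(4 + \left(a - 5\right)\right) = a \left(4 + \left(-5 + a\right)\right) = a \left(-1 + a\right)$)
$O{\left(96 \right)} - j = 96 \left(-1 + 96\right) - 28027 = 96 \cdot 95 - 28027 = 9120 - 28027 = -18907$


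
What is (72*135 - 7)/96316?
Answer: 883/8756 ≈ 0.10085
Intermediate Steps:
(72*135 - 7)/96316 = (9720 - 7)*(1/96316) = 9713*(1/96316) = 883/8756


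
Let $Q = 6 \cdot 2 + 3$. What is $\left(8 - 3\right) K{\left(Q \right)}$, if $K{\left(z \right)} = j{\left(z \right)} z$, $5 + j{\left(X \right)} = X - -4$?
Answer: $1050$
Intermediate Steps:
$Q = 15$ ($Q = 12 + 3 = 15$)
$j{\left(X \right)} = -1 + X$ ($j{\left(X \right)} = -5 + \left(X - -4\right) = -5 + \left(X + 4\right) = -5 + \left(4 + X\right) = -1 + X$)
$K{\left(z \right)} = z \left(-1 + z\right)$ ($K{\left(z \right)} = \left(-1 + z\right) z = z \left(-1 + z\right)$)
$\left(8 - 3\right) K{\left(Q \right)} = \left(8 - 3\right) 15 \left(-1 + 15\right) = 5 \cdot 15 \cdot 14 = 5 \cdot 210 = 1050$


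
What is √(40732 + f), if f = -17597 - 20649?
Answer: √2486 ≈ 49.860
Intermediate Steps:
f = -38246
√(40732 + f) = √(40732 - 38246) = √2486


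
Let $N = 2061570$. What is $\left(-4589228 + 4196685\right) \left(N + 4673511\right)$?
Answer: $-2643808900983$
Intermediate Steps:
$\left(-4589228 + 4196685\right) \left(N + 4673511\right) = \left(-4589228 + 4196685\right) \left(2061570 + 4673511\right) = \left(-392543\right) 6735081 = -2643808900983$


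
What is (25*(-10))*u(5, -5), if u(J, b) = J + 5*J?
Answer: -7500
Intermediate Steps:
u(J, b) = 6*J
(25*(-10))*u(5, -5) = (25*(-10))*(6*5) = -250*30 = -7500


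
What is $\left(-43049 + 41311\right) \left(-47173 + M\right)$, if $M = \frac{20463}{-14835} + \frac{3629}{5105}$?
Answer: $\frac{82788775023922}{1009769} \approx 8.1988 \cdot 10^{7}$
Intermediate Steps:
$M = - \frac{675032}{1009769}$ ($M = 20463 \left(- \frac{1}{14835}\right) + 3629 \cdot \frac{1}{5105} = - \frac{6821}{4945} + \frac{3629}{5105} = - \frac{675032}{1009769} \approx -0.6685$)
$\left(-43049 + 41311\right) \left(-47173 + M\right) = \left(-43049 + 41311\right) \left(-47173 - \frac{675032}{1009769}\right) = \left(-1738\right) \left(- \frac{47634508069}{1009769}\right) = \frac{82788775023922}{1009769}$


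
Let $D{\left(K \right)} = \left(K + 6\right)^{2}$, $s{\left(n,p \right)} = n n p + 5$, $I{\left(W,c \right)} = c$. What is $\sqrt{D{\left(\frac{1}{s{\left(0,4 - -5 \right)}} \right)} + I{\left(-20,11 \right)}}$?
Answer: $\frac{2 \sqrt{309}}{5} \approx 7.0314$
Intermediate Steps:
$s{\left(n,p \right)} = 5 + p n^{2}$ ($s{\left(n,p \right)} = n^{2} p + 5 = p n^{2} + 5 = 5 + p n^{2}$)
$D{\left(K \right)} = \left(6 + K\right)^{2}$
$\sqrt{D{\left(\frac{1}{s{\left(0,4 - -5 \right)}} \right)} + I{\left(-20,11 \right)}} = \sqrt{\left(6 + \frac{1}{5 + \left(4 - -5\right) 0^{2}}\right)^{2} + 11} = \sqrt{\left(6 + \frac{1}{5 + \left(4 + 5\right) 0}\right)^{2} + 11} = \sqrt{\left(6 + \frac{1}{5 + 9 \cdot 0}\right)^{2} + 11} = \sqrt{\left(6 + \frac{1}{5 + 0}\right)^{2} + 11} = \sqrt{\left(6 + \frac{1}{5}\right)^{2} + 11} = \sqrt{\left(\frac{31}{5}\right)^{2} + 11} = \sqrt{\frac{961}{25} + 11} = \sqrt{\frac{1236}{25}} = \frac{2 \sqrt{309}}{5}$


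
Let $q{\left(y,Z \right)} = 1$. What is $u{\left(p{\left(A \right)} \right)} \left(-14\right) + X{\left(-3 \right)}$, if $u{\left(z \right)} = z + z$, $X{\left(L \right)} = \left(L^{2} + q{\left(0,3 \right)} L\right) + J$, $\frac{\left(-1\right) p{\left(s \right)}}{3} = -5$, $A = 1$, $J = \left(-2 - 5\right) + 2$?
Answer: $-419$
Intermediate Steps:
$J = -5$ ($J = -7 + 2 = -5$)
$p{\left(s \right)} = 15$ ($p{\left(s \right)} = \left(-3\right) \left(-5\right) = 15$)
$X{\left(L \right)} = -5 + L + L^{2}$ ($X{\left(L \right)} = \left(L^{2} + 1 L\right) - 5 = \left(L^{2} + L\right) - 5 = \left(L + L^{2}\right) - 5 = -5 + L + L^{2}$)
$u{\left(z \right)} = 2 z$
$u{\left(p{\left(A \right)} \right)} \left(-14\right) + X{\left(-3 \right)} = 2 \cdot 15 \left(-14\right) - \left(8 - 9\right) = 30 \left(-14\right) - -1 = -420 + 1 = -419$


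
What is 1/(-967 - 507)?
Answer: -1/1474 ≈ -0.00067843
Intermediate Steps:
1/(-967 - 507) = 1/(-1474) = -1/1474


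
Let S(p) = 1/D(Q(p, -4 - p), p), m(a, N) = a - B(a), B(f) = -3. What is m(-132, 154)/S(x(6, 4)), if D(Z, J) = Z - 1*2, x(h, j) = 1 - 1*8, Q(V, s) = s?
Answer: -129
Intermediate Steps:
x(h, j) = -7 (x(h, j) = 1 - 8 = -7)
D(Z, J) = -2 + Z (D(Z, J) = Z - 2 = -2 + Z)
m(a, N) = 3 + a (m(a, N) = a - 1*(-3) = a + 3 = 3 + a)
S(p) = 1/(-6 - p) (S(p) = 1/(-2 + (-4 - p)) = 1/(-6 - p))
m(-132, 154)/S(x(6, 4)) = (3 - 132)/((-1/(6 - 7))) = -129/((-1/(-1))) = -129/((-1*(-1))) = -129/1 = -129*1 = -129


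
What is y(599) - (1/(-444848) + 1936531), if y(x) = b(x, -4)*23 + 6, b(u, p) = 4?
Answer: -861418347183/444848 ≈ -1.9364e+6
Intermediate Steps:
y(x) = 98 (y(x) = 4*23 + 6 = 92 + 6 = 98)
y(599) - (1/(-444848) + 1936531) = 98 - (1/(-444848) + 1936531) = 98 - (-1/444848 + 1936531) = 98 - 1*861461942287/444848 = 98 - 861461942287/444848 = -861418347183/444848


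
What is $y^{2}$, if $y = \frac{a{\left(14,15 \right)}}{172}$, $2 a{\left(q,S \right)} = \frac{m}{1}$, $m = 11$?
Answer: $\frac{121}{118336} \approx 0.0010225$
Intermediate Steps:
$a{\left(q,S \right)} = \frac{11}{2}$ ($a{\left(q,S \right)} = \frac{11 \cdot 1^{-1}}{2} = \frac{11 \cdot 1}{2} = \frac{1}{2} \cdot 11 = \frac{11}{2}$)
$y = \frac{11}{344}$ ($y = \frac{11}{2 \cdot 172} = \frac{11}{2} \cdot \frac{1}{172} = \frac{11}{344} \approx 0.031977$)
$y^{2} = \left(\frac{11}{344}\right)^{2} = \frac{121}{118336}$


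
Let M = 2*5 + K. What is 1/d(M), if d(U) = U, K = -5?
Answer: ⅕ ≈ 0.20000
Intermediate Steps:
M = 5 (M = 2*5 - 5 = 10 - 5 = 5)
1/d(M) = 1/5 = ⅕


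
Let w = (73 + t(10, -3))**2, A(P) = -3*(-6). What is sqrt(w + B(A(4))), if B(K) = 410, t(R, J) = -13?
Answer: sqrt(4010) ≈ 63.325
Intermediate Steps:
A(P) = 18
w = 3600 (w = (73 - 13)**2 = 60**2 = 3600)
sqrt(w + B(A(4))) = sqrt(3600 + 410) = sqrt(4010)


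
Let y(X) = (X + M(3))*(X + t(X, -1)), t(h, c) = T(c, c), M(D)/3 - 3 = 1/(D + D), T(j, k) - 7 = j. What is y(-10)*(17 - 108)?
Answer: -182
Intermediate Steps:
T(j, k) = 7 + j
M(D) = 9 + 3/(2*D) (M(D) = 9 + 3/(D + D) = 9 + 3/((2*D)) = 9 + 3*(1/(2*D)) = 9 + 3/(2*D))
t(h, c) = 7 + c
y(X) = (6 + X)*(19/2 + X) (y(X) = (X + (9 + (3/2)/3))*(X + (7 - 1)) = (X + (9 + (3/2)*(1/3)))*(X + 6) = (X + (9 + 1/2))*(6 + X) = (X + 19/2)*(6 + X) = (19/2 + X)*(6 + X) = (6 + X)*(19/2 + X))
y(-10)*(17 - 108) = (57 + (-10)**2 + (31/2)*(-10))*(17 - 108) = (57 + 100 - 155)*(-91) = 2*(-91) = -182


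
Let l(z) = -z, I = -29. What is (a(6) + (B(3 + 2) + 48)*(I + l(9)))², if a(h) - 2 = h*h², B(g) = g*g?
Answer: 6533136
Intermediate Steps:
B(g) = g²
a(h) = 2 + h³ (a(h) = 2 + h*h² = 2 + h³)
(a(6) + (B(3 + 2) + 48)*(I + l(9)))² = ((2 + 6³) + ((3 + 2)² + 48)*(-29 - 1*9))² = ((2 + 216) + (5² + 48)*(-29 - 9))² = (218 + (25 + 48)*(-38))² = (218 + 73*(-38))² = (218 - 2774)² = (-2556)² = 6533136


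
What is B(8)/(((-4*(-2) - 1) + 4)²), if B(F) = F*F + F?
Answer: 72/121 ≈ 0.59504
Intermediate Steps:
B(F) = F + F² (B(F) = F² + F = F + F²)
B(8)/(((-4*(-2) - 1) + 4)²) = (8*(1 + 8))/(((-4*(-2) - 1) + 4)²) = (8*9)/(((8 - 1) + 4)²) = 72/(7 + 4)² = 72/11² = 72/121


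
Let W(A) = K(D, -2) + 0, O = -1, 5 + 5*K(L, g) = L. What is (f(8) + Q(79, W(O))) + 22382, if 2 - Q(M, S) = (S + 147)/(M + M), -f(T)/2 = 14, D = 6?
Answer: 8830252/395 ≈ 22355.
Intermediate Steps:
K(L, g) = -1 + L/5
f(T) = -28 (f(T) = -2*14 = -28)
W(A) = 1/5 (W(A) = (-1 + (1/5)*6) + 0 = (-1 + 6/5) + 0 = 1/5 + 0 = 1/5)
Q(M, S) = 2 - (147 + S)/(2*M) (Q(M, S) = 2 - (S + 147)/(M + M) = 2 - (147 + S)/(2*M))
(f(8) + Q(79, W(O))) + 22382 = (-28 + (1/2)*(-147 - 1*1/5 + 4*79)/79) + 22382 = (-28 + (1/2)*(1/79)*(-147 - 1/5 + 316)) + 22382 = (-28 + (1/2)*(1/79)*(844/5)) + 22382 = (-28 + 422/395) + 22382 = -10638/395 + 22382 = 8830252/395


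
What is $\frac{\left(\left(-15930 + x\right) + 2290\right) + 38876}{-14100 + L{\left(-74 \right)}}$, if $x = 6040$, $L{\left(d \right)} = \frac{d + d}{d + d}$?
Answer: $- \frac{31276}{14099} \approx -2.2183$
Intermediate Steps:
$L{\left(d \right)} = 1$ ($L{\left(d \right)} = \frac{2 d}{2 d} = 2 d \frac{1}{2 d} = 1$)
$\frac{\left(\left(-15930 + x\right) + 2290\right) + 38876}{-14100 + L{\left(-74 \right)}} = \frac{\left(\left(-15930 + 6040\right) + 2290\right) + 38876}{-14100 + 1} = \frac{\left(-9890 + 2290\right) + 38876}{-14099} = \left(-7600 + 38876\right) \left(- \frac{1}{14099}\right) = 31276 \left(- \frac{1}{14099}\right) = - \frac{31276}{14099}$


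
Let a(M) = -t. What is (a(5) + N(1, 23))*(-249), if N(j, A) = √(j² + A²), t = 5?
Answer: 1245 - 249*√530 ≈ -4487.4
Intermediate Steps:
a(M) = -5 (a(M) = -1*5 = -5)
N(j, A) = √(A² + j²)
(a(5) + N(1, 23))*(-249) = (-5 + √(23² + 1²))*(-249) = (-5 + √(529 + 1))*(-249) = (-5 + √530)*(-249) = 1245 - 249*√530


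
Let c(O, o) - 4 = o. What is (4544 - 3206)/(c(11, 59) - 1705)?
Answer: -669/821 ≈ -0.81486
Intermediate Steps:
c(O, o) = 4 + o
(4544 - 3206)/(c(11, 59) - 1705) = (4544 - 3206)/((4 + 59) - 1705) = 1338/(63 - 1705) = 1338/(-1642) = 1338*(-1/1642) = -669/821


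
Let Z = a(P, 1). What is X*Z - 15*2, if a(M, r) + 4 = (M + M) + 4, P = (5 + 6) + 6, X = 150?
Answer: 5070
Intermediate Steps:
P = 17 (P = 11 + 6 = 17)
a(M, r) = 2*M (a(M, r) = -4 + ((M + M) + 4) = -4 + (2*M + 4) = -4 + (4 + 2*M) = 2*M)
Z = 34 (Z = 2*17 = 34)
X*Z - 15*2 = 150*34 - 15*2 = 5100 - 30 = 5070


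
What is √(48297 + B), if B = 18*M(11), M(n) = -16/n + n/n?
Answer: √5842947/11 ≈ 219.75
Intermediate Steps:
M(n) = 1 - 16/n (M(n) = -16/n + 1 = 1 - 16/n)
B = -90/11 (B = 18*((-16 + 11)/11) = 18*((1/11)*(-5)) = 18*(-5/11) = -90/11 ≈ -8.1818)
√(48297 + B) = √(48297 - 90/11) = √(531177/11) = √5842947/11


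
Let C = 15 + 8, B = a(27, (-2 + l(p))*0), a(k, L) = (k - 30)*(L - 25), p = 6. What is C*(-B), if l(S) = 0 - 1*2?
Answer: -1725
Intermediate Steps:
l(S) = -2 (l(S) = 0 - 2 = -2)
a(k, L) = (-30 + k)*(-25 + L)
B = 75 (B = 750 - 30*(-2 - 2)*0 - 25*27 + ((-2 - 2)*0)*27 = 750 - (-120)*0 - 675 - 4*0*27 = 750 - 30*0 - 675 + 0*27 = 750 + 0 - 675 + 0 = 75)
C = 23
C*(-B) = 23*(-1*75) = 23*(-75) = -1725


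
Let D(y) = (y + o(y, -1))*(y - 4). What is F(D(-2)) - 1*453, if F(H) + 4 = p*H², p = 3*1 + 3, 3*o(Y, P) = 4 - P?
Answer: -433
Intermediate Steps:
o(Y, P) = 4/3 - P/3 (o(Y, P) = (4 - P)/3 = 4/3 - P/3)
p = 6 (p = 3 + 3 = 6)
D(y) = (-4 + y)*(5/3 + y) (D(y) = (y + (4/3 - ⅓*(-1)))*(y - 4) = (y + (4/3 + ⅓))*(-4 + y) = (y + 5/3)*(-4 + y) = (5/3 + y)*(-4 + y) = (-4 + y)*(5/3 + y))
F(H) = -4 + 6*H²
F(D(-2)) - 1*453 = (-4 + 6*(-20/3 + (-2)² - 7/3*(-2))²) - 1*453 = (-4 + 6*(-20/3 + 4 + 14/3)²) - 453 = (-4 + 6*2²) - 453 = (-4 + 6*4) - 453 = (-4 + 24) - 453 = 20 - 453 = -433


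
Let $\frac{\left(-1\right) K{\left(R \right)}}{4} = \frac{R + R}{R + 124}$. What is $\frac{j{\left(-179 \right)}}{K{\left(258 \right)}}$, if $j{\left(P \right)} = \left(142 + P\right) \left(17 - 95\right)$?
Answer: $- \frac{91871}{172} \approx -534.13$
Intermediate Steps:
$j{\left(P \right)} = -11076 - 78 P$ ($j{\left(P \right)} = \left(142 + P\right) \left(-78\right) = -11076 - 78 P$)
$K{\left(R \right)} = - \frac{8 R}{124 + R}$ ($K{\left(R \right)} = - 4 \frac{R + R}{R + 124} = - 4 \frac{2 R}{124 + R} = - \frac{8 R}{124 + R}$)
$\frac{j{\left(-179 \right)}}{K{\left(258 \right)}} = \frac{-11076 - -13962}{\left(-8\right) 258 \frac{1}{124 + 258}} = \frac{-11076 + 13962}{\left(-8\right) 258 \cdot \frac{1}{382}} = \frac{2886}{\left(-8\right) 258 \cdot \frac{1}{382}} = \frac{2886}{- \frac{1032}{191}} = 2886 \left(- \frac{191}{1032}\right) = - \frac{91871}{172}$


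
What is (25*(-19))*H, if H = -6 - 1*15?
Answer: 9975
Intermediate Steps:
H = -21 (H = -6 - 15 = -21)
(25*(-19))*H = (25*(-19))*(-21) = -475*(-21) = 9975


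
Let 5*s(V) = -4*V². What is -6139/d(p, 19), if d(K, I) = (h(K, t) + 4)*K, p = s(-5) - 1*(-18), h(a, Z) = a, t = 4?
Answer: 6139/4 ≈ 1534.8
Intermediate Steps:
s(V) = -4*V²/5 (s(V) = (-4*V²)/5 = -4*V²/5)
p = -2 (p = -⅘*(-5)² - 1*(-18) = -⅘*25 + 18 = -20 + 18 = -2)
d(K, I) = K*(4 + K) (d(K, I) = (K + 4)*K = (4 + K)*K = K*(4 + K))
-6139/d(p, 19) = -6139*(-1/(2*(4 - 2))) = -6139/((-2*2)) = -6139/(-4) = -6139*(-¼) = 6139/4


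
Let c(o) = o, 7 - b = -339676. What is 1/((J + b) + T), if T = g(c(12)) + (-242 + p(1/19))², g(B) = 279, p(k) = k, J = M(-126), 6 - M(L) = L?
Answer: 361/143906343 ≈ 2.5086e-6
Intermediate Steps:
M(L) = 6 - L
J = 132 (J = 6 - 1*(-126) = 6 + 126 = 132)
b = 339683 (b = 7 - 1*(-339676) = 7 + 339676 = 339683)
T = 21233128/361 (T = 279 + (-242 + 1/19)² = 279 + (-4597/19)² = 279 + 21132409/361 = 21233128/361 ≈ 58818.)
1/((J + b) + T) = 1/((132 + 339683) + 21233128/361) = 1/(339815 + 21233128/361) = 1/(143906343/361) = 361/143906343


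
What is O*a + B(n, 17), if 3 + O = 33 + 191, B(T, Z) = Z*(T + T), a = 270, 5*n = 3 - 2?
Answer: 298384/5 ≈ 59677.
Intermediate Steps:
n = ⅕ (n = (3 - 2)/5 = (⅕)*1 = ⅕ ≈ 0.20000)
B(T, Z) = 2*T*Z (B(T, Z) = Z*(2*T) = 2*T*Z)
O = 221 (O = -3 + (33 + 191) = -3 + 224 = 221)
O*a + B(n, 17) = 221*270 + 2*(⅕)*17 = 59670 + 34/5 = 298384/5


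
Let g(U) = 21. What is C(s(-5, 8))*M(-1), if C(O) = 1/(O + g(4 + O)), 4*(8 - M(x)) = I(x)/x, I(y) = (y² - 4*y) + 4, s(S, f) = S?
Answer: 41/64 ≈ 0.64063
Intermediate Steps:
I(y) = 4 + y² - 4*y
M(x) = 8 - (4 + x² - 4*x)/(4*x)
C(O) = 1/(21 + O) (C(O) = 1/(O + 21) = 1/(21 + O))
C(s(-5, 8))*M(-1) = (9 - 1/(-1) - ¼*(-1))/(21 - 5) = (9 - 1*(-1) + ¼)/16 = (9 + 1 + ¼)/16 = (1/16)*(41/4) = 41/64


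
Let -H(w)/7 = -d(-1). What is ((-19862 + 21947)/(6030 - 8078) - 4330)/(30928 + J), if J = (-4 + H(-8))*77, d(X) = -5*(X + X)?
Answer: -1773985/14749696 ≈ -0.12027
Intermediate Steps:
d(X) = -10*X
H(w) = 70 (H(w) = -(-7)*(-10*(-1)) = -(-7)*10 = -7*(-10) = 70)
J = 5082 (J = (-4 + 70)*77 = 66*77 = 5082)
((-19862 + 21947)/(6030 - 8078) - 4330)/(30928 + J) = ((-19862 + 21947)/(6030 - 8078) - 4330)/(30928 + 5082) = (2085/(-2048) - 4330)/36010 = (2085*(-1/2048) - 4330)*(1/36010) = (-2085/2048 - 4330)*(1/36010) = -8869925/2048*1/36010 = -1773985/14749696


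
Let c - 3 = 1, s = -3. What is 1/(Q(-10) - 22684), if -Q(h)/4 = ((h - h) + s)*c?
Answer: -1/22636 ≈ -4.4177e-5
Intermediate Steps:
c = 4 (c = 3 + 1 = 4)
Q(h) = 48 (Q(h) = -4*((h - h) - 3)*4 = -4*(0 - 3)*4 = -(-12)*4 = -4*(-12) = 48)
1/(Q(-10) - 22684) = 1/(48 - 22684) = 1/(-22636) = -1/22636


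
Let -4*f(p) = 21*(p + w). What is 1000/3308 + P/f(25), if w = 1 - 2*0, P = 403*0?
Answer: 250/827 ≈ 0.30230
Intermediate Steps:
P = 0
w = 1 (w = 1 + 0 = 1)
f(p) = -21/4 - 21*p/4 (f(p) = -21*(p + 1)/4 = -21*(1 + p)/4 = -(21 + 21*p)/4 = -21/4 - 21*p/4)
1000/3308 + P/f(25) = 1000/3308 + 0/(-21/4 - 21/4*25) = 1000*(1/3308) + 0/(-21/4 - 525/4) = 250/827 + 0/(-273/2) = 250/827 + 0*(-2/273) = 250/827 + 0 = 250/827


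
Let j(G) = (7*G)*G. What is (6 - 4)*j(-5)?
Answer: 350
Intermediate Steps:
j(G) = 7*G**2
(6 - 4)*j(-5) = (6 - 4)*(7*(-5)**2) = 2*(7*25) = 2*175 = 350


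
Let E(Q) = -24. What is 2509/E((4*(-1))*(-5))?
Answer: -2509/24 ≈ -104.54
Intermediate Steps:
2509/E((4*(-1))*(-5)) = 2509/(-24) = 2509*(-1/24) = -2509/24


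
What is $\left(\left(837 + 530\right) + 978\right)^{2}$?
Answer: $5499025$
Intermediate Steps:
$\left(\left(837 + 530\right) + 978\right)^{2} = \left(1367 + 978\right)^{2} = 2345^{2} = 5499025$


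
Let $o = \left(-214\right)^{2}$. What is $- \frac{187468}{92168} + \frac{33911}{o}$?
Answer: $- \frac{682471935}{527615716} \approx -1.2935$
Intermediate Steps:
$o = 45796$
$- \frac{187468}{92168} + \frac{33911}{o} = - \frac{187468}{92168} + \frac{33911}{45796} = \left(-187468\right) \frac{1}{92168} + 33911 \cdot \frac{1}{45796} = - \frac{46867}{23042} + \frac{33911}{45796} = - \frac{682471935}{527615716}$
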